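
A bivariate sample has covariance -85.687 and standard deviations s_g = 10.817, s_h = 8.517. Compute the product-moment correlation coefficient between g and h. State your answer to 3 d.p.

r = Cov(g,h) / (s_g · s_h) = -85.687 / (10.817 × 8.517)
  = -85.687 / 92.1284 ≈ -0.930

-0.930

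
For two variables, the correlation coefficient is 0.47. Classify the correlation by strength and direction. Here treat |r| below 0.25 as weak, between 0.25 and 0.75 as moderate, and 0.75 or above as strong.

moderate positive

r = 0.47 > 0 so the relationship is positive.
|r| = 0.47, which falls in the moderate range.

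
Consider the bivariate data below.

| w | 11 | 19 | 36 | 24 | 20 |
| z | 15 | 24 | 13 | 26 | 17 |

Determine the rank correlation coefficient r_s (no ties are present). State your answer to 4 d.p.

Rank w: 1, 2, 5, 4, 3
Rank z: 2, 4, 1, 5, 3
d = rank(w) − rank(z): -1, -2, 4, -1, 0; Σd² = 22
ρ = 1 − 6Σd² / [n(n²−1)] = 1 − 6×22 / (5×24) = 1 − 132/120 ≈ -0.1000

-0.1000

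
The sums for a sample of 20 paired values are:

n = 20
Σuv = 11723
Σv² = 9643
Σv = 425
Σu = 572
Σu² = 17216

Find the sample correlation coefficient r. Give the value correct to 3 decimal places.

r = (nΣuv − ΣuΣv) / √[(nΣu² − (Σu)²)(nΣv² − (Σv)²)]
Numerator: 20×11723 − 572×425 = -8640
Denominator: √[(344320 − 327184)(192860 − 180625)] = √[17136 × 12235] = 14479.6050
r = -8640 / 14479.6050 ≈ -0.597

-0.597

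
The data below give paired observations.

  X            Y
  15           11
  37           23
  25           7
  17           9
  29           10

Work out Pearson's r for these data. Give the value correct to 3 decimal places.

n = 5, ΣX = 123, ΣY = 60, ΣX² = 3349, ΣY² = 880, ΣXY = 1634
nΣXY − ΣXΣY = 8170 − 7380 = 790
nΣX² − (ΣX)² = 16745 − 15129 = 1616; nΣY² − (ΣY)² = 4400 − 3600 = 800
r = 790 / √(1616 × 800) = 790 / 1137.0136 ≈ 0.695

0.695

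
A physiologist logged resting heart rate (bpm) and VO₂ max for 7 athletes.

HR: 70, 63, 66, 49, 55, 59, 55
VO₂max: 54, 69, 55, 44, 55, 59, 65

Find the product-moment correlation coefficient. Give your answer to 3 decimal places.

0.299

n = 7, Σx = 417, Σy = 401, Σx² = 25157, Σy² = 23369, Σxy = 23994
nΣxy − ΣxΣy = 167958 − 167217 = 741
nΣx² − (Σx)² = 176099 − 173889 = 2210; nΣy² − (Σy)² = 163583 − 160801 = 2782
r = 741 / √(2210 × 2782) = 741 / 2479.5604 ≈ 0.299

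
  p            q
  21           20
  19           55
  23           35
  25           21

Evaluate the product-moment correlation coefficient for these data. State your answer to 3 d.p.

n = 4, Σp = 88, Σq = 131, Σp² = 1956, Σq² = 5091, Σpq = 2795
nΣpq − ΣpΣq = 11180 − 11528 = -348
nΣp² − (Σp)² = 7824 − 7744 = 80; nΣq² − (Σq)² = 20364 − 17161 = 3203
r = -348 / √(80 × 3203) = -348 / 506.2015 ≈ -0.687

-0.687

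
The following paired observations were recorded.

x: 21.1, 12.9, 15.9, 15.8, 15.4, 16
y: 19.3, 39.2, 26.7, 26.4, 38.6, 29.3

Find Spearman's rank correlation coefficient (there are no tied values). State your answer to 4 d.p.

Rank x: 6, 1, 4, 3, 2, 5
Rank y: 1, 6, 3, 2, 5, 4
d = rank(x) − rank(y): 5, -5, 1, 1, -3, 1; Σd² = 62
ρ = 1 − 6Σd² / [n(n²−1)] = 1 − 6×62 / (6×35) = 1 − 372/210 ≈ -0.7714

-0.7714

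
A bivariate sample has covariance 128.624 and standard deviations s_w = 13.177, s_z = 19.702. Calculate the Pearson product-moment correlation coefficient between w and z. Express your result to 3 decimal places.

r = Cov(w,z) / (s_w · s_z) = 128.624 / (13.177 × 19.702)
  = 128.624 / 259.6133 ≈ 0.495

0.495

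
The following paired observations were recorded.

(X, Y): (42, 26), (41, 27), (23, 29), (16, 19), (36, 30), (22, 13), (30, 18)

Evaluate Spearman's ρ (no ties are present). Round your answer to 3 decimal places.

Rank X: 7, 6, 3, 1, 5, 2, 4
Rank Y: 4, 5, 6, 3, 7, 1, 2
d = rank(X) − rank(Y): 3, 1, -3, -2, -2, 1, 2; Σd² = 32
ρ = 1 − 6Σd² / [n(n²−1)] = 1 − 6×32 / (7×48) = 1 − 192/336 ≈ 0.429

0.429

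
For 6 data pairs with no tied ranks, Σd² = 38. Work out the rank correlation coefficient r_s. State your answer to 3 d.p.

ρ = 1 − 6Σd² / [n(n²−1)] = 1 − 6×38 / (6×35)
  = 1 − 228/210 = 1 − 1.0857 ≈ -0.086

-0.086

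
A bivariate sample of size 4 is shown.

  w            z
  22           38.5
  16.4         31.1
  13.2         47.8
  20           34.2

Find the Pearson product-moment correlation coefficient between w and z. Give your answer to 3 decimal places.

n = 4, Σw = 71.6, Σz = 151.6, Σw² = 1327.2, Σz² = 5903.94, Σwz = 2672
nΣwz − ΣwΣz = 10688 − 10854.56 = -166.56
nΣw² − (Σw)² = 5308.8 − 5126.56 = 182.24; nΣz² − (Σz)² = 23615.76 − 22982.56 = 633.2
r = -166.56 / √(182.24 × 633.2) = -166.56 / 339.6975 ≈ -0.490

-0.490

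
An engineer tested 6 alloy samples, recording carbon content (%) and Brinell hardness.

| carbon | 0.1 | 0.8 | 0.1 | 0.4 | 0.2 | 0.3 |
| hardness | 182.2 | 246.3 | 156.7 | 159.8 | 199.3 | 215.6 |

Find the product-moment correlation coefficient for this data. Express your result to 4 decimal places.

0.7062

n = 6, Σx = 1.9, Σy = 1159.9, Σx² = 0.95, Σy² = 230155.31, Σxy = 399.39
nΣxy − ΣxΣy = 2396.34 − 2203.81 = 192.53
nΣx² − (Σx)² = 5.7 − 3.61 = 2.09; nΣy² − (Σy)² = 1380931.86 − 1345368.01 = 35563.85
r = 192.53 / √(2.09 × 35563.85) = 192.53 / 272.6324 ≈ 0.7062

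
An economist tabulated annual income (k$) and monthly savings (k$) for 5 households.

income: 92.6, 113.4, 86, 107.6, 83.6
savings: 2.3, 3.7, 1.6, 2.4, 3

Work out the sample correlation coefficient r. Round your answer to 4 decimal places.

0.5467

n = 5, Σx = 483.2, Σy = 13, Σx² = 47397.04, Σy² = 36.3, Σxy = 1279.2
nΣxy − ΣxΣy = 6396 − 6281.6 = 114.4
nΣx² − (Σx)² = 236985.2 − 233482.24 = 3502.96; nΣy² − (Σy)² = 181.5 − 169 = 12.5
r = 114.4 / √(3502.96 × 12.5) = 114.4 / 209.2534 ≈ 0.5467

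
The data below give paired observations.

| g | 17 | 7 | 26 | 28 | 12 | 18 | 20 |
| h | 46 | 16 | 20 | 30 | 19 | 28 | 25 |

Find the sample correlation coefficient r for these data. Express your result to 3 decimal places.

0.274

n = 7, Σg = 128, Σh = 184, Σg² = 2666, Σh² = 5442, Σgh = 3486
nΣgh − ΣgΣh = 24402 − 23552 = 850
nΣg² − (Σg)² = 18662 − 16384 = 2278; nΣh² − (Σh)² = 38094 − 33856 = 4238
r = 850 / √(2278 × 4238) = 850 / 3107.1151 ≈ 0.274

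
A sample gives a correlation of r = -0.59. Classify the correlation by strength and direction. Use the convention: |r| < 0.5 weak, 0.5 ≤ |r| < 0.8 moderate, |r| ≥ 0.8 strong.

r = -0.59 < 0 so the relationship is negative.
|r| = 0.59, which falls in the moderate range.

moderate negative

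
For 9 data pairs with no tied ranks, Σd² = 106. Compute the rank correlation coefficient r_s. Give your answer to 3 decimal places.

0.117

ρ = 1 − 6Σd² / [n(n²−1)] = 1 − 6×106 / (9×80)
  = 1 − 636/720 = 1 − 0.8833 ≈ 0.117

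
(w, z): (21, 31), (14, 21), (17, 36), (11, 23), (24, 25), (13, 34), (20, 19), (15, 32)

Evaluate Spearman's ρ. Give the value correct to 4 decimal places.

Rank w: 7, 3, 5, 1, 8, 2, 6, 4
Rank z: 5, 2, 8, 3, 4, 7, 1, 6
d = rank(w) − rank(z): 2, 1, -3, -2, 4, -5, 5, -2; Σd² = 88
ρ = 1 − 6Σd² / [n(n²−1)] = 1 − 6×88 / (8×63) = 1 − 528/504 ≈ -0.0476

-0.0476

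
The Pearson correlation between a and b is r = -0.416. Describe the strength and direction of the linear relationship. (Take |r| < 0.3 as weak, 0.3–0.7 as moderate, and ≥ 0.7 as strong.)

moderate negative

r = -0.416 < 0 so the relationship is negative.
|r| = 0.416, which falls in the moderate range.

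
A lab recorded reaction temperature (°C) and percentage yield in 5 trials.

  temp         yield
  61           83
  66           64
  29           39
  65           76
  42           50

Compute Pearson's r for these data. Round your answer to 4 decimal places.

n = 5, Σx = 263, Σy = 312, Σx² = 14907, Σy² = 20782, Σxy = 17458
nΣxy − ΣxΣy = 87290 − 82056 = 5234
nΣx² − (Σx)² = 74535 − 69169 = 5366; nΣy² − (Σy)² = 103910 − 97344 = 6566
r = 5234 / √(5366 × 6566) = 5234 / 5935.7524 ≈ 0.8818

0.8818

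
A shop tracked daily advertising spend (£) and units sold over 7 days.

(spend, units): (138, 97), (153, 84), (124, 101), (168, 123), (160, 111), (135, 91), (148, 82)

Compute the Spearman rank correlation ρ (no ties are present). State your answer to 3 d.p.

Rank spend: 3, 5, 1, 7, 6, 2, 4
Rank units: 4, 2, 5, 7, 6, 3, 1
d = rank(spend) − rank(units): -1, 3, -4, 0, 0, -1, 3; Σd² = 36
ρ = 1 − 6Σd² / [n(n²−1)] = 1 − 6×36 / (7×48) = 1 − 216/336 ≈ 0.357

0.357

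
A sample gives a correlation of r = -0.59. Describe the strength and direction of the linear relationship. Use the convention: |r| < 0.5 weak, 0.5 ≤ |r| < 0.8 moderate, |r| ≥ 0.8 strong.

moderate negative

r = -0.59 < 0 so the relationship is negative.
|r| = 0.59, which falls in the moderate range.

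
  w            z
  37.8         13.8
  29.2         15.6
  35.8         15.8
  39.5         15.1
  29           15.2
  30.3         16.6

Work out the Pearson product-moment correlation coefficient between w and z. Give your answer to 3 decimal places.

n = 6, Σw = 201.6, Σz = 92.1, Σw² = 6882.46, Σz² = 1418.05, Σwz = 3083.03
nΣwz − ΣwΣz = 18498.18 − 18567.36 = -69.18
nΣw² − (Σw)² = 41294.76 − 40642.56 = 652.2; nΣz² − (Σz)² = 8508.3 − 8482.41 = 25.89
r = -69.18 / √(652.2 × 25.89) = -69.18 / 129.9441 ≈ -0.532

-0.532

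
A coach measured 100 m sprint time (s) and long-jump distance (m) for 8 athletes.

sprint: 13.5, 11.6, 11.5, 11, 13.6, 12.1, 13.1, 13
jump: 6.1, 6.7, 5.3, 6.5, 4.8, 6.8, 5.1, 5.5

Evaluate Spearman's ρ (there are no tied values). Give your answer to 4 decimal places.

Rank sprint: 7, 3, 2, 1, 8, 4, 6, 5
Rank jump: 5, 7, 3, 6, 1, 8, 2, 4
d = rank(sprint) − rank(jump): 2, -4, -1, -5, 7, -4, 4, 1; Σd² = 128
ρ = 1 − 6Σd² / [n(n²−1)] = 1 − 6×128 / (8×63) = 1 − 768/504 ≈ -0.5238

-0.5238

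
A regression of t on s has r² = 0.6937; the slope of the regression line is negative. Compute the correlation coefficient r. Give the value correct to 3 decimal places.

|r| = √0.6937 = 0.833
The association is negative, so r = −0.833.

-0.833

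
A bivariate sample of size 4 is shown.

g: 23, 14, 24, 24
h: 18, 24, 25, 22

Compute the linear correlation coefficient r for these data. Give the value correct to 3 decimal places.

-0.294

n = 4, Σg = 85, Σh = 89, Σg² = 1877, Σh² = 2009, Σgh = 1878
nΣgh − ΣgΣh = 7512 − 7565 = -53
nΣg² − (Σg)² = 7508 − 7225 = 283; nΣh² − (Σh)² = 8036 − 7921 = 115
r = -53 / √(283 × 115) = -53 / 180.4023 ≈ -0.294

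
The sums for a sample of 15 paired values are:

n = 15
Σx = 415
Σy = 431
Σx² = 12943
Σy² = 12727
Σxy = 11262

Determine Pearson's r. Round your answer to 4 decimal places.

-0.9356

r = (nΣxy − ΣxΣy) / √[(nΣx² − (Σx)²)(nΣy² − (Σy)²)]
Numerator: 15×11262 − 415×431 = -9935
Denominator: √[(194145 − 172225)(190905 − 185761)] = √[21920 × 5144] = 10618.6854
r = -9935 / 10618.6854 ≈ -0.9356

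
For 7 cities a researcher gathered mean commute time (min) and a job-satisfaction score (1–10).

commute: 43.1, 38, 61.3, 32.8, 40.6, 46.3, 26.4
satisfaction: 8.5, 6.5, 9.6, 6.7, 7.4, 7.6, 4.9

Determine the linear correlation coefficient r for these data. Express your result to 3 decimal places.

n = 7, Σx = 288.5, Σy = 51.2, Σx² = 12624.15, Σy² = 388.08, Σxy = 2203.27
nΣxy − ΣxΣy = 15422.89 − 14771.2 = 651.69
nΣx² − (Σx)² = 88369.05 − 83232.25 = 5136.8; nΣy² − (Σy)² = 2716.56 − 2621.44 = 95.12
r = 651.69 / √(5136.8 × 95.12) = 651.69 / 699.0082 ≈ 0.932

0.932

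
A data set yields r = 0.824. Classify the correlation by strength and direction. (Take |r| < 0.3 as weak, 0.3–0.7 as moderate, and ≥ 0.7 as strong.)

r = 0.824 > 0 so the relationship is positive.
|r| = 0.824, which falls in the strong range.

strong positive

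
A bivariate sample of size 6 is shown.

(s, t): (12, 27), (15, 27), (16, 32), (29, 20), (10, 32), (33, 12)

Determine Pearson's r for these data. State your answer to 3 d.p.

-0.919

n = 6, Σs = 115, Σt = 150, Σs² = 2655, Σt² = 4050, Σst = 2537
nΣst − ΣsΣt = 15222 − 17250 = -2028
nΣs² − (Σs)² = 15930 − 13225 = 2705; nΣt² − (Σt)² = 24300 − 22500 = 1800
r = -2028 / √(2705 × 1800) = -2028 / 2206.5811 ≈ -0.919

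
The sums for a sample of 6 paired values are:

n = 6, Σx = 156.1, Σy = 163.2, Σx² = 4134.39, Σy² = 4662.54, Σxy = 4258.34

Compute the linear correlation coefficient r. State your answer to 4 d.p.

r = (nΣxy − ΣxΣy) / √[(nΣx² − (Σx)²)(nΣy² − (Σy)²)]
Numerator: 6×4258.34 − 156.1×163.2 = 74.52
Denominator: √[(24806.34 − 24367.21)(27975.24 − 26634.24)] = √[439.13 × 1341] = 767.3808
r = 74.52 / 767.3808 ≈ 0.0971

0.0971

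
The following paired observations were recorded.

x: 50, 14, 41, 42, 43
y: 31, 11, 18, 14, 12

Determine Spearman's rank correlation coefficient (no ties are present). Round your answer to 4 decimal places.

Rank x: 5, 1, 2, 3, 4
Rank y: 5, 1, 4, 3, 2
d = rank(x) − rank(y): 0, 0, -2, 0, 2; Σd² = 8
ρ = 1 − 6Σd² / [n(n²−1)] = 1 − 6×8 / (5×24) = 1 − 48/120 ≈ 0.6000

0.6000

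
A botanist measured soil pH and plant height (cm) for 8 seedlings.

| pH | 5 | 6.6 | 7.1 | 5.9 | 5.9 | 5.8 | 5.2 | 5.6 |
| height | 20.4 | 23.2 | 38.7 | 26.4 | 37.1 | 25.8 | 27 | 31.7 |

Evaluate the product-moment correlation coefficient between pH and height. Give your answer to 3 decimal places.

n = 8, Σx = 47.1, Σy = 230.3, Σx² = 280.63, Σy² = 6924.99, Σxy = 1372.1
nΣxy − ΣxΣy = 10976.8 − 10847.13 = 129.67
nΣx² − (Σx)² = 2245.04 − 2218.41 = 26.63; nΣy² − (Σy)² = 55399.92 − 53038.09 = 2361.83
r = 129.67 / √(26.63 × 2361.83) = 129.67 / 250.7898 ≈ 0.517

0.517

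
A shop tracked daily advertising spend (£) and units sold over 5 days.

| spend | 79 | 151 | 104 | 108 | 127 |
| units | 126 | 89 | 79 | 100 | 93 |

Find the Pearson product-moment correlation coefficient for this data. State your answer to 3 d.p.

-0.630

n = 5, Σx = 569, Σy = 487, Σx² = 67651, Σy² = 48687, Σxy = 54220
nΣxy − ΣxΣy = 271100 − 277103 = -6003
nΣx² − (Σx)² = 338255 − 323761 = 14494; nΣy² − (Σy)² = 243435 − 237169 = 6266
r = -6003 / √(14494 × 6266) = -6003 / 9529.9215 ≈ -0.630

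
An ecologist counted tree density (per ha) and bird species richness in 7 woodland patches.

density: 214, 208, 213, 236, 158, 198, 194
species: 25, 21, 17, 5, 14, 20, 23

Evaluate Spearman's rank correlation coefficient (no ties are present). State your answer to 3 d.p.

Rank density: 6, 4, 5, 7, 1, 3, 2
Rank species: 7, 5, 3, 1, 2, 4, 6
d = rank(density) − rank(species): -1, -1, 2, 6, -1, -1, -4; Σd² = 60
ρ = 1 − 6Σd² / [n(n²−1)] = 1 − 6×60 / (7×48) = 1 − 360/336 ≈ -0.071

-0.071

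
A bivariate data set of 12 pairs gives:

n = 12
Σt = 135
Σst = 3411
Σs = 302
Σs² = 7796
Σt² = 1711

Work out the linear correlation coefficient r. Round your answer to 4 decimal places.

r = (nΣst − ΣsΣt) / √[(nΣs² − (Σs)²)(nΣt² − (Σt)²)]
Numerator: 12×3411 − 302×135 = 162
Denominator: √[(93552 − 91204)(20532 − 18225)] = √[2348 × 2307] = 2327.4097
r = 162 / 2327.4097 ≈ 0.0696

0.0696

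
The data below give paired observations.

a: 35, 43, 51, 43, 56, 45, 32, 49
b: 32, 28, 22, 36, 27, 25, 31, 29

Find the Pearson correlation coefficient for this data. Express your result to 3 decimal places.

n = 8, Σa = 354, Σb = 230, Σa² = 16110, Σb² = 6744, Σab = 10044
nΣab − ΣaΣb = 80352 − 81420 = -1068
nΣa² − (Σa)² = 128880 − 125316 = 3564; nΣb² − (Σb)² = 53952 − 52900 = 1052
r = -1068 / √(3564 × 1052) = -1068 / 1936.3182 ≈ -0.552

-0.552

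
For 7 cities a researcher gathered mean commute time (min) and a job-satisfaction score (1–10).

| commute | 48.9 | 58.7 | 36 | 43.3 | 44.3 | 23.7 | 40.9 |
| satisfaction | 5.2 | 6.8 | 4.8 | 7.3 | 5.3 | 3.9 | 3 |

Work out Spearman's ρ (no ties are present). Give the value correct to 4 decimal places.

0.6429

Rank commute: 6, 7, 2, 4, 5, 1, 3
Rank satisfaction: 4, 6, 3, 7, 5, 2, 1
d = rank(commute) − rank(satisfaction): 2, 1, -1, -3, 0, -1, 2; Σd² = 20
ρ = 1 − 6Σd² / [n(n²−1)] = 1 − 6×20 / (7×48) = 1 − 120/336 ≈ 0.6429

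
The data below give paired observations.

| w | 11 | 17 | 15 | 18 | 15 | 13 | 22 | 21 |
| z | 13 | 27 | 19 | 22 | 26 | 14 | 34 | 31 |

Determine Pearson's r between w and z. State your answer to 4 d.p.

n = 8, Σw = 132, Σz = 186, Σw² = 2278, Σz² = 4732, Σwz = 3254
nΣwz − ΣwΣz = 26032 − 24552 = 1480
nΣw² − (Σw)² = 18224 − 17424 = 800; nΣz² − (Σz)² = 37856 − 34596 = 3260
r = 1480 / √(800 × 3260) = 1480 / 1614.9303 ≈ 0.9164

0.9164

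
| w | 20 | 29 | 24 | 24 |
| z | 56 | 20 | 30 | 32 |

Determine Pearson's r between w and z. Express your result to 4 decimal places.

-0.9391

n = 4, Σw = 97, Σz = 138, Σw² = 2393, Σz² = 5460, Σwz = 3188
nΣwz − ΣwΣz = 12752 − 13386 = -634
nΣw² − (Σw)² = 9572 − 9409 = 163; nΣz² − (Σz)² = 21840 − 19044 = 2796
r = -634 / √(163 × 2796) = -634 / 675.0911 ≈ -0.9391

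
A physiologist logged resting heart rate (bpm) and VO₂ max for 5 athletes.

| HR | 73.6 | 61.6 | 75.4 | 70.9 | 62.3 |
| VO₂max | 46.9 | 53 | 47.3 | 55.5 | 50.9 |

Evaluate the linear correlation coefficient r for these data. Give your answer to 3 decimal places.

n = 5, Σx = 343.8, Σy = 253.6, Σx² = 23804.78, Σy² = 12916.96, Σxy = 17389.08
nΣxy − ΣxΣy = 86945.4 − 87187.68 = -242.28
nΣx² − (Σx)² = 119023.9 − 118198.44 = 825.46; nΣy² − (Σy)² = 64584.8 − 64312.96 = 271.84
r = -242.28 / √(825.46 × 271.84) = -242.28 / 473.7014 ≈ -0.511

-0.511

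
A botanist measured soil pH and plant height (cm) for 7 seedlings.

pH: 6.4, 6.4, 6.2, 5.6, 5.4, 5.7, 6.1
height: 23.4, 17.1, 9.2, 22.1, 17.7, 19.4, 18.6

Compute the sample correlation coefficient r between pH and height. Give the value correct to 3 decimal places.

-0.157

n = 7, Σx = 41.8, Σy = 127.5, Σx² = 250.58, Σy² = 2448.63, Σxy = 759.62
nΣxy − ΣxΣy = 5317.34 − 5329.5 = -12.16
nΣx² − (Σx)² = 1754.06 − 1747.24 = 6.82; nΣy² − (Σy)² = 17140.41 − 16256.25 = 884.16
r = -12.16 / √(6.82 × 884.16) = -12.16 / 77.6529 ≈ -0.157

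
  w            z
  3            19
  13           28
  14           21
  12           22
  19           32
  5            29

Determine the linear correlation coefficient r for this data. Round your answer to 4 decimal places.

0.4583

n = 6, Σw = 66, Σz = 151, Σw² = 904, Σz² = 3935, Σwz = 1732
nΣwz − ΣwΣz = 10392 − 9966 = 426
nΣw² − (Σw)² = 5424 − 4356 = 1068; nΣz² − (Σz)² = 23610 − 22801 = 809
r = 426 / √(1068 × 809) = 426 / 929.5225 ≈ 0.4583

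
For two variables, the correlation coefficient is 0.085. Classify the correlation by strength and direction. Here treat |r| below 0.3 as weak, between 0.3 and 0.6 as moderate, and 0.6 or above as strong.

weak positive

r = 0.085 > 0 so the relationship is positive.
|r| = 0.085, which falls in the weak range.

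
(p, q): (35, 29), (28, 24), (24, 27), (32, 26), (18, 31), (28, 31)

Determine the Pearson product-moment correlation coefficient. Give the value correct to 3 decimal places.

n = 6, Σp = 165, Σq = 168, Σp² = 4717, Σq² = 4744, Σpq = 4593
nΣpq − ΣpΣq = 27558 − 27720 = -162
nΣp² − (Σp)² = 28302 − 27225 = 1077; nΣq² − (Σq)² = 28464 − 28224 = 240
r = -162 / √(1077 × 240) = -162 / 508.4093 ≈ -0.319

-0.319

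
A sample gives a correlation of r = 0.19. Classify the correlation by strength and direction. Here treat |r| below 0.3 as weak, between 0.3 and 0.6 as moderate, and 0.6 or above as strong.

weak positive

r = 0.19 > 0 so the relationship is positive.
|r| = 0.19, which falls in the weak range.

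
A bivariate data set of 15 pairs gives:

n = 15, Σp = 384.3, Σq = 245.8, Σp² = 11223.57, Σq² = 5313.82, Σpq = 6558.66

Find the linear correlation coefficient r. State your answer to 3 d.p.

0.196

r = (nΣpq − ΣpΣq) / √[(nΣp² − (Σp)²)(nΣq² − (Σq)²)]
Numerator: 15×6558.66 − 384.3×245.8 = 3918.96
Denominator: √[(168353.55 − 147686.49)(79707.3 − 60417.64)] = √[20667.06 × 19289.66] = 19966.4859
r = 3918.96 / 19966.4859 ≈ 0.196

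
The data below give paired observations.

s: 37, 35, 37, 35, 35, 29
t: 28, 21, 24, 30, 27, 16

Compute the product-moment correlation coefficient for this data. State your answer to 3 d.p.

0.745

n = 6, Σs = 208, Σt = 146, Σs² = 7254, Σt² = 3686, Σst = 5118
nΣst − ΣsΣt = 30708 − 30368 = 340
nΣs² − (Σs)² = 43524 − 43264 = 260; nΣt² − (Σt)² = 22116 − 21316 = 800
r = 340 / √(260 × 800) = 340 / 456.0702 ≈ 0.745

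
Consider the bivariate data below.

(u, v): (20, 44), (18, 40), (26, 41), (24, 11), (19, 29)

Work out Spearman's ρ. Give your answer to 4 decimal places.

Rank u: 3, 1, 5, 4, 2
Rank v: 5, 3, 4, 1, 2
d = rank(u) − rank(v): -2, -2, 1, 3, 0; Σd² = 18
ρ = 1 − 6Σd² / [n(n²−1)] = 1 − 6×18 / (5×24) = 1 − 108/120 ≈ 0.1000

0.1000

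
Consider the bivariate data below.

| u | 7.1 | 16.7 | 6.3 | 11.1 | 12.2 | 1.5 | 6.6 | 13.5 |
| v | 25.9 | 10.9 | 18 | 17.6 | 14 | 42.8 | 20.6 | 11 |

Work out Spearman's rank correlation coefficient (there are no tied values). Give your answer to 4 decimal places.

-0.9048

Rank u: 4, 8, 2, 5, 6, 1, 3, 7
Rank v: 7, 1, 5, 4, 3, 8, 6, 2
d = rank(u) − rank(v): -3, 7, -3, 1, 3, -7, -3, 5; Σd² = 160
ρ = 1 − 6Σd² / [n(n²−1)] = 1 − 6×160 / (8×63) = 1 − 960/504 ≈ -0.9048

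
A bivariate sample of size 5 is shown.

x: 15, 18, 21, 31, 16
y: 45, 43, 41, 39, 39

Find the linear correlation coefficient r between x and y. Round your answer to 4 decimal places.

n = 5, Σx = 101, Σy = 207, Σx² = 2207, Σy² = 8597, Σxy = 4143
nΣxy − ΣxΣy = 20715 − 20907 = -192
nΣx² − (Σx)² = 11035 − 10201 = 834; nΣy² − (Σy)² = 42985 − 42849 = 136
r = -192 / √(834 × 136) = -192 / 336.7848 ≈ -0.5701

-0.5701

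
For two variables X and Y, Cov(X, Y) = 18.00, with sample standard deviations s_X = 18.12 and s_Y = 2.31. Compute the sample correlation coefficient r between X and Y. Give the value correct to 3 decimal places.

0.430

r = Cov(X,Y) / (s_X · s_Y) = 18.00 / (18.12 × 2.31)
  = 18.00 / 41.8572 ≈ 0.430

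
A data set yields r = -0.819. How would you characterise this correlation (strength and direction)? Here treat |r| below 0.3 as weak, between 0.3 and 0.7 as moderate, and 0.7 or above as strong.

r = -0.819 < 0 so the relationship is negative.
|r| = 0.819, which falls in the strong range.

strong negative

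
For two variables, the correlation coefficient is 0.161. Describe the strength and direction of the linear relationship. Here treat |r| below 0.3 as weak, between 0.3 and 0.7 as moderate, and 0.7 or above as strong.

r = 0.161 > 0 so the relationship is positive.
|r| = 0.161, which falls in the weak range.

weak positive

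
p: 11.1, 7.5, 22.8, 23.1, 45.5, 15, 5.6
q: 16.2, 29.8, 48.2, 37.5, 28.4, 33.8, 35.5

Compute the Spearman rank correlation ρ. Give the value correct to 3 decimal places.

Rank p: 3, 2, 5, 6, 7, 4, 1
Rank q: 1, 3, 7, 6, 2, 4, 5
d = rank(p) − rank(q): 2, -1, -2, 0, 5, 0, -4; Σd² = 50
ρ = 1 − 6Σd² / [n(n²−1)] = 1 − 6×50 / (7×48) = 1 − 300/336 ≈ 0.107

0.107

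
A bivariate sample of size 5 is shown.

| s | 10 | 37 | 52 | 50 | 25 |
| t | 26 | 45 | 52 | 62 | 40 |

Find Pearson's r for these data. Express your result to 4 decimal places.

0.9477

n = 5, Σs = 174, Σt = 225, Σs² = 7298, Σt² = 10849, Σst = 8729
nΣst − ΣsΣt = 43645 − 39150 = 4495
nΣs² − (Σs)² = 36490 − 30276 = 6214; nΣt² − (Σt)² = 54245 − 50625 = 3620
r = 4495 / √(6214 × 3620) = 4495 / 4742.8557 ≈ 0.9477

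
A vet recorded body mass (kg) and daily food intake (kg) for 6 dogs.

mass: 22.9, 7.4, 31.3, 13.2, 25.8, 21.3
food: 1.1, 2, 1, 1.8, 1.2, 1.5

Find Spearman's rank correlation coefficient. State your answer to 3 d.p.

-0.943

Rank mass: 4, 1, 6, 2, 5, 3
Rank food: 2, 6, 1, 5, 3, 4
d = rank(mass) − rank(food): 2, -5, 5, -3, 2, -1; Σd² = 68
ρ = 1 − 6Σd² / [n(n²−1)] = 1 − 6×68 / (6×35) = 1 − 408/210 ≈ -0.943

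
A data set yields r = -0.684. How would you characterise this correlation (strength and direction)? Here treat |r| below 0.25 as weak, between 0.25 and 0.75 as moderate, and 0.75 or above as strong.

r = -0.684 < 0 so the relationship is negative.
|r| = 0.684, which falls in the moderate range.

moderate negative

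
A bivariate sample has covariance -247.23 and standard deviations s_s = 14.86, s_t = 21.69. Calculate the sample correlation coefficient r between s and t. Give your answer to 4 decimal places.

-0.7670

r = Cov(s,t) / (s_s · s_t) = -247.23 / (14.86 × 21.69)
  = -247.23 / 322.3134 ≈ -0.7670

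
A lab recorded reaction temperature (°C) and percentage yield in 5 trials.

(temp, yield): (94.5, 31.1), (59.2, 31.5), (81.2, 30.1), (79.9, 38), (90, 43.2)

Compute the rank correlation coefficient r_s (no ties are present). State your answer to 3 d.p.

Rank temp: 5, 1, 3, 2, 4
Rank yield: 2, 3, 1, 4, 5
d = rank(temp) − rank(yield): 3, -2, 2, -2, -1; Σd² = 22
ρ = 1 − 6Σd² / [n(n²−1)] = 1 − 6×22 / (5×24) = 1 − 132/120 ≈ -0.100

-0.100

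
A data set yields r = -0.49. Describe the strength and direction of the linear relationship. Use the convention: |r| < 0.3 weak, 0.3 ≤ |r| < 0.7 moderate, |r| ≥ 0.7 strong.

r = -0.49 < 0 so the relationship is negative.
|r| = 0.49, which falls in the moderate range.

moderate negative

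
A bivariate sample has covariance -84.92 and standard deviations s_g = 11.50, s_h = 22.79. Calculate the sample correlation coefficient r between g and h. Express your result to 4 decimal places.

-0.3240

r = Cov(g,h) / (s_g · s_h) = -84.92 / (11.50 × 22.79)
  = -84.92 / 262.0850 ≈ -0.3240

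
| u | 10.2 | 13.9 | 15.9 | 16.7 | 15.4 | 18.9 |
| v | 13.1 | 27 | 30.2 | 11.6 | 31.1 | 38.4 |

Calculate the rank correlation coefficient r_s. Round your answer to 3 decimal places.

Rank u: 1, 2, 4, 5, 3, 6
Rank v: 2, 3, 4, 1, 5, 6
d = rank(u) − rank(v): -1, -1, 0, 4, -2, 0; Σd² = 22
ρ = 1 − 6Σd² / [n(n²−1)] = 1 − 6×22 / (6×35) = 1 − 132/210 ≈ 0.371

0.371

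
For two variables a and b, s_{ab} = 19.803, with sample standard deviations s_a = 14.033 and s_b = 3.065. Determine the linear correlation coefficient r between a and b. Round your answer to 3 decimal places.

0.460

r = Cov(a,b) / (s_a · s_b) = 19.803 / (14.033 × 3.065)
  = 19.803 / 43.0111 ≈ 0.460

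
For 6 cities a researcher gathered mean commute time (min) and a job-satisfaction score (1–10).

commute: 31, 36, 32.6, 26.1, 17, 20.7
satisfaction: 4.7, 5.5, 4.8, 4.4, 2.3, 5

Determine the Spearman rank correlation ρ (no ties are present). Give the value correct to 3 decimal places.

Rank commute: 4, 6, 5, 3, 1, 2
Rank satisfaction: 3, 6, 4, 2, 1, 5
d = rank(commute) − rank(satisfaction): 1, 0, 1, 1, 0, -3; Σd² = 12
ρ = 1 − 6Σd² / [n(n²−1)] = 1 − 6×12 / (6×35) = 1 − 72/210 ≈ 0.657

0.657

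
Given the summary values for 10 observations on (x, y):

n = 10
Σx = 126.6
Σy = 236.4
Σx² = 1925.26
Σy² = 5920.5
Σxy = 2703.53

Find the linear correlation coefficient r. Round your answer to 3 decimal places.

-0.884

r = (nΣxy − ΣxΣy) / √[(nΣx² − (Σx)²)(nΣy² − (Σy)²)]
Numerator: 10×2703.53 − 126.6×236.4 = -2892.94
Denominator: √[(19252.6 − 16027.56)(59205 − 55884.96)] = √[3225.04 × 3320.04] = 3272.1953
r = -2892.94 / 3272.1953 ≈ -0.884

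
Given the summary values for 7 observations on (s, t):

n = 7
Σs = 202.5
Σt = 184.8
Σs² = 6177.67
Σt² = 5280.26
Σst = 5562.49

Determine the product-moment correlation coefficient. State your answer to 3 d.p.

r = (nΣst − ΣsΣt) / √[(nΣs² − (Σs)²)(nΣt² − (Σt)²)]
Numerator: 7×5562.49 − 202.5×184.8 = 1515.43
Denominator: √[(43243.69 − 41006.25)(36961.82 − 34151.04)] = √[2237.44 × 2810.78] = 2507.7782
r = 1515.43 / 2507.7782 ≈ 0.604

0.604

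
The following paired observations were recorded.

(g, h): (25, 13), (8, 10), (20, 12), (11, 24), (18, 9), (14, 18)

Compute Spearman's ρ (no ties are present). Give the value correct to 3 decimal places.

Rank g: 6, 1, 5, 2, 4, 3
Rank h: 4, 2, 3, 6, 1, 5
d = rank(g) − rank(h): 2, -1, 2, -4, 3, -2; Σd² = 38
ρ = 1 − 6Σd² / [n(n²−1)] = 1 − 6×38 / (6×35) = 1 − 228/210 ≈ -0.086

-0.086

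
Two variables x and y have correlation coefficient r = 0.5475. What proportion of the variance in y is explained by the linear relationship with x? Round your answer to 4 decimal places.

0.2998

r² = (0.5475)² = 0.2998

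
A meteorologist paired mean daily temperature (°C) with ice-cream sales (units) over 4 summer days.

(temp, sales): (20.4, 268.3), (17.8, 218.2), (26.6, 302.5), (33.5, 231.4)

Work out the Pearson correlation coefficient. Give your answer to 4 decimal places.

0.0993

n = 4, Σx = 98.3, Σy = 1020.4, Σx² = 2562.81, Σy² = 264648.34, Σxy = 25155.68
nΣxy − ΣxΣy = 100622.72 − 100305.32 = 317.4
nΣx² − (Σx)² = 10251.24 − 9662.89 = 588.35; nΣy² − (Σy)² = 1058593.36 − 1041216.16 = 17377.2
r = 317.4 / √(588.35 × 17377.2) = 317.4 / 3197.4796 ≈ 0.0993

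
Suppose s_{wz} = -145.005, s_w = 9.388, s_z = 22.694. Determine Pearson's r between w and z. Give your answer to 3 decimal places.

r = Cov(w,z) / (s_w · s_z) = -145.005 / (9.388 × 22.694)
  = -145.005 / 213.0513 ≈ -0.681

-0.681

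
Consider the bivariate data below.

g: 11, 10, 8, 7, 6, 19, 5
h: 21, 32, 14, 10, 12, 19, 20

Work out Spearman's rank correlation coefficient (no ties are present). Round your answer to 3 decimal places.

Rank g: 6, 5, 4, 3, 2, 7, 1
Rank h: 6, 7, 3, 1, 2, 4, 5
d = rank(g) − rank(h): 0, -2, 1, 2, 0, 3, -4; Σd² = 34
ρ = 1 − 6Σd² / [n(n²−1)] = 1 − 6×34 / (7×48) = 1 − 204/336 ≈ 0.393

0.393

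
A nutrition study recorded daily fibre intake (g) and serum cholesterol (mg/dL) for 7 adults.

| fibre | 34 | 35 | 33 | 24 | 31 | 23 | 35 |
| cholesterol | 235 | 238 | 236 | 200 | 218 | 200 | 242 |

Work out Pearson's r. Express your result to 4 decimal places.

0.9784

n = 7, Σx = 215, Σy = 1569, Σx² = 6761, Σy² = 353653, Σxy = 48736
nΣxy − ΣxΣy = 341152 − 337335 = 3817
nΣx² − (Σx)² = 47327 − 46225 = 1102; nΣy² − (Σy)² = 2475571 − 2461761 = 13810
r = 3817 / √(1102 × 13810) = 3817 / 3901.1050 ≈ 0.9784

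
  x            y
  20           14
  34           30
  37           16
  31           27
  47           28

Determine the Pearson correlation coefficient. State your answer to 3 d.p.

0.544

n = 5, Σx = 169, Σy = 115, Σx² = 6095, Σy² = 2865, Σxy = 4045
nΣxy − ΣxΣy = 20225 − 19435 = 790
nΣx² − (Σx)² = 30475 − 28561 = 1914; nΣy² − (Σy)² = 14325 − 13225 = 1100
r = 790 / √(1914 × 1100) = 790 / 1450.9997 ≈ 0.544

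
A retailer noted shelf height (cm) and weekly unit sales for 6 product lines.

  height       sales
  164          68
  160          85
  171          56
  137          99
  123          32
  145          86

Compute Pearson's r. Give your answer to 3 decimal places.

n = 6, Σx = 900, Σy = 426, Σx² = 136660, Σy² = 33206, Σxy = 64297
nΣxy − ΣxΣy = 385782 − 383400 = 2382
nΣx² − (Σx)² = 819960 − 810000 = 9960; nΣy² − (Σy)² = 199236 − 181476 = 17760
r = 2382 / √(9960 × 17760) = 2382 / 13299.9850 ≈ 0.179

0.179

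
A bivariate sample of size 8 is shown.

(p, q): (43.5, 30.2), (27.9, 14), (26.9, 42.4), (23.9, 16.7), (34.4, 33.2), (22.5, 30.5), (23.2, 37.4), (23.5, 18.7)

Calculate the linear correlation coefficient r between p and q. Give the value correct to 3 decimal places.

n = 8, Σp = 225.8, Σq = 223.1, Σp² = 6745.58, Σq² = 6965.63, Σpq = 6379.45
nΣpq − ΣpΣq = 51035.6 − 50375.98 = 659.62
nΣp² − (Σp)² = 53964.64 − 50985.64 = 2979; nΣq² − (Σq)² = 55725.04 − 49773.61 = 5951.43
r = 659.62 / √(2979 × 5951.43) = 659.62 / 4210.6187 ≈ 0.157

0.157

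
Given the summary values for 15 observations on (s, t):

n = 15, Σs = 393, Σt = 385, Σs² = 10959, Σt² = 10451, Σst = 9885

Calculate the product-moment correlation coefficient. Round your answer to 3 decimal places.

-0.329

r = (nΣst − ΣsΣt) / √[(nΣs² − (Σs)²)(nΣt² − (Σt)²)]
Numerator: 15×9885 − 393×385 = -3030
Denominator: √[(164385 − 154449)(156765 − 148225)] = √[9936 × 8540] = 9211.5927
r = -3030 / 9211.5927 ≈ -0.329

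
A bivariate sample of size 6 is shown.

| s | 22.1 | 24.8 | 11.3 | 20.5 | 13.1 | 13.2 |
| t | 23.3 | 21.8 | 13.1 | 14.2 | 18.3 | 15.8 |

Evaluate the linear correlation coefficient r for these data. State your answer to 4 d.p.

n = 6, Σs = 105, Σt = 106.5, Σs² = 1997.24, Σt² = 1975.91, Σst = 1942.99
nΣst − ΣsΣt = 11657.94 − 11182.5 = 475.44
nΣs² − (Σs)² = 11983.44 − 11025 = 958.44; nΣt² − (Σt)² = 11855.46 − 11342.25 = 513.21
r = 475.44 / √(958.44 × 513.21) = 475.44 / 701.3423 ≈ 0.6779

0.6779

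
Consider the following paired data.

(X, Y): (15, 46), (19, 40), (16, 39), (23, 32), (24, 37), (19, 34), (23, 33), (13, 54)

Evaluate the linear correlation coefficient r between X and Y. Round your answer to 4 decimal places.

n = 8, ΣX = 152, ΣY = 315, ΣX² = 3006, ΣY² = 12791, ΣXY = 5805
nΣXY − ΣXΣY = 46440 − 47880 = -1440
nΣX² − (ΣX)² = 24048 − 23104 = 944; nΣY² − (ΣY)² = 102328 − 99225 = 3103
r = -1440 / √(944 × 3103) = -1440 / 1711.4999 ≈ -0.8414

-0.8414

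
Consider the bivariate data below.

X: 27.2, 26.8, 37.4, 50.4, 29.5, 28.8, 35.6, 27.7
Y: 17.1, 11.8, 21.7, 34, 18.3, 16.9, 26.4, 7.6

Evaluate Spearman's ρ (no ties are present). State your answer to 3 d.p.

Rank X: 2, 1, 7, 8, 5, 4, 6, 3
Rank Y: 4, 2, 6, 8, 5, 3, 7, 1
d = rank(X) − rank(Y): -2, -1, 1, 0, 0, 1, -1, 2; Σd² = 12
ρ = 1 − 6Σd² / [n(n²−1)] = 1 − 6×12 / (8×63) = 1 − 72/504 ≈ 0.857

0.857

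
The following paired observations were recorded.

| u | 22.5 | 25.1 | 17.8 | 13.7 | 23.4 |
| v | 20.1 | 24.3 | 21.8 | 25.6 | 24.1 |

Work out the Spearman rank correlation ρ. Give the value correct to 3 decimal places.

-0.100

Rank u: 3, 5, 2, 1, 4
Rank v: 1, 4, 2, 5, 3
d = rank(u) − rank(v): 2, 1, 0, -4, 1; Σd² = 22
ρ = 1 − 6Σd² / [n(n²−1)] = 1 − 6×22 / (5×24) = 1 − 132/120 ≈ -0.100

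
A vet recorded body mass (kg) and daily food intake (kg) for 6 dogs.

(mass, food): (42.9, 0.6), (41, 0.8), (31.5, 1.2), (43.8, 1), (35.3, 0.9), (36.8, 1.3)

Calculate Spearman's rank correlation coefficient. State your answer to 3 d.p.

Rank mass: 5, 4, 1, 6, 2, 3
Rank food: 1, 2, 5, 4, 3, 6
d = rank(mass) − rank(food): 4, 2, -4, 2, -1, -3; Σd² = 50
ρ = 1 − 6Σd² / [n(n²−1)] = 1 − 6×50 / (6×35) = 1 − 300/210 ≈ -0.429

-0.429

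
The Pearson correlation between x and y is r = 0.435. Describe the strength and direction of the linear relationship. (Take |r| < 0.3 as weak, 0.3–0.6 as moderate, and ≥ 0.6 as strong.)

r = 0.435 > 0 so the relationship is positive.
|r| = 0.435, which falls in the moderate range.

moderate positive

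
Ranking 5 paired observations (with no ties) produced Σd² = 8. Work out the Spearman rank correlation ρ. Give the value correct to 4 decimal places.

ρ = 1 − 6Σd² / [n(n²−1)] = 1 − 6×8 / (5×24)
  = 1 − 48/120 = 1 − 0.40000 ≈ 0.6000

0.6000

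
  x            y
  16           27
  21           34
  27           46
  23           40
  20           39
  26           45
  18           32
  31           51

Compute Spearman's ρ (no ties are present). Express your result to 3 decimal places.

Rank x: 1, 4, 7, 5, 3, 6, 2, 8
Rank y: 1, 3, 7, 5, 4, 6, 2, 8
d = rank(x) − rank(y): 0, 1, 0, 0, -1, 0, 0, 0; Σd² = 2
ρ = 1 − 6Σd² / [n(n²−1)] = 1 − 6×2 / (8×63) = 1 − 12/504 ≈ 0.976

0.976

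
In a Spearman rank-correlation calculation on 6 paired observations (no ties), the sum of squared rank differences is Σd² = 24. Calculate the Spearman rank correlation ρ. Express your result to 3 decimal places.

0.314

ρ = 1 − 6Σd² / [n(n²−1)] = 1 − 6×24 / (6×35)
  = 1 − 144/210 = 1 − 0.6857 ≈ 0.314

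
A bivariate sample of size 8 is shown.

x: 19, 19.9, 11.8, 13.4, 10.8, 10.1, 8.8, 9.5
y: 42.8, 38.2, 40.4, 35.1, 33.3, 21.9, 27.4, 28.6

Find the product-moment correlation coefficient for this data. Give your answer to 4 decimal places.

0.7381

n = 8, Σx = 103.3, Σy = 267.7, Σx² = 1462.15, Σy² = 9312.47, Σxy = 3614.09
nΣxy − ΣxΣy = 28912.72 − 27653.41 = 1259.31
nΣx² − (Σx)² = 11697.2 − 10670.89 = 1026.31; nΣy² − (Σy)² = 74499.76 − 71663.29 = 2836.47
r = 1259.31 / √(1026.31 × 2836.47) = 1259.31 / 1706.1939 ≈ 0.7381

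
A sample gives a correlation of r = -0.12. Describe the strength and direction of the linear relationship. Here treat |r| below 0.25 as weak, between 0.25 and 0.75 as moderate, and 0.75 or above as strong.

r = -0.12 < 0 so the relationship is negative.
|r| = 0.12, which falls in the weak range.

weak negative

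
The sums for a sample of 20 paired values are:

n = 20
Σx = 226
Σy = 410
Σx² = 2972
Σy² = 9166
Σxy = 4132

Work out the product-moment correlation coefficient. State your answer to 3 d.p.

-0.888

r = (nΣxy − ΣxΣy) / √[(nΣx² − (Σx)²)(nΣy² − (Σy)²)]
Numerator: 20×4132 − 226×410 = -10020
Denominator: √[(59440 − 51076)(183320 − 168100)] = √[8364 × 15220] = 11282.7337
r = -10020 / 11282.7337 ≈ -0.888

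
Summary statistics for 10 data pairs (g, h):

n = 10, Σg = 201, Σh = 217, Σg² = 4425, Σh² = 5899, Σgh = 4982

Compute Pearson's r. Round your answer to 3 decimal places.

r = (nΣgh − ΣgΣh) / √[(nΣg² − (Σg)²)(nΣh² − (Σh)²)]
Numerator: 10×4982 − 201×217 = 6203
Denominator: √[(44250 − 40401)(58990 − 47089)] = √[3849 × 11901] = 6768.0831
r = 6203 / 6768.0831 ≈ 0.917

0.917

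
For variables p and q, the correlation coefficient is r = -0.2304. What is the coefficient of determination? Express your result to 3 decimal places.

0.053

r² = (-0.2304)² = 0.053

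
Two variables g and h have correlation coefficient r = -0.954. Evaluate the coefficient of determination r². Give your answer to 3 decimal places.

0.910

r² = (-0.954)² = 0.910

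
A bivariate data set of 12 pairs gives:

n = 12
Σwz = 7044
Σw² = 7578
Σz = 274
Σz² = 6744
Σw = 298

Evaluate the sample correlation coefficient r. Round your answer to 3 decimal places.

r = (nΣwz − ΣwΣz) / √[(nΣw² − (Σw)²)(nΣz² − (Σz)²)]
Numerator: 12×7044 − 298×274 = 2876
Denominator: √[(90936 − 88804)(80928 − 75076)] = √[2132 × 5852] = 3532.2038
r = 2876 / 3532.2038 ≈ 0.814

0.814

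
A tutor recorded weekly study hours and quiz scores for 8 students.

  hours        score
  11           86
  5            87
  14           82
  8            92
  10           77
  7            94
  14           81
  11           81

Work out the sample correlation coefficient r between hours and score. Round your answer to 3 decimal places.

-0.624

n = 8, Σx = 80, Σy = 680, Σx² = 872, Σy² = 58040, Σxy = 6718
nΣxy − ΣxΣy = 53744 − 54400 = -656
nΣx² − (Σx)² = 6976 − 6400 = 576; nΣy² − (Σy)² = 464320 − 462400 = 1920
r = -656 / √(576 × 1920) = -656 / 1051.6273 ≈ -0.624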